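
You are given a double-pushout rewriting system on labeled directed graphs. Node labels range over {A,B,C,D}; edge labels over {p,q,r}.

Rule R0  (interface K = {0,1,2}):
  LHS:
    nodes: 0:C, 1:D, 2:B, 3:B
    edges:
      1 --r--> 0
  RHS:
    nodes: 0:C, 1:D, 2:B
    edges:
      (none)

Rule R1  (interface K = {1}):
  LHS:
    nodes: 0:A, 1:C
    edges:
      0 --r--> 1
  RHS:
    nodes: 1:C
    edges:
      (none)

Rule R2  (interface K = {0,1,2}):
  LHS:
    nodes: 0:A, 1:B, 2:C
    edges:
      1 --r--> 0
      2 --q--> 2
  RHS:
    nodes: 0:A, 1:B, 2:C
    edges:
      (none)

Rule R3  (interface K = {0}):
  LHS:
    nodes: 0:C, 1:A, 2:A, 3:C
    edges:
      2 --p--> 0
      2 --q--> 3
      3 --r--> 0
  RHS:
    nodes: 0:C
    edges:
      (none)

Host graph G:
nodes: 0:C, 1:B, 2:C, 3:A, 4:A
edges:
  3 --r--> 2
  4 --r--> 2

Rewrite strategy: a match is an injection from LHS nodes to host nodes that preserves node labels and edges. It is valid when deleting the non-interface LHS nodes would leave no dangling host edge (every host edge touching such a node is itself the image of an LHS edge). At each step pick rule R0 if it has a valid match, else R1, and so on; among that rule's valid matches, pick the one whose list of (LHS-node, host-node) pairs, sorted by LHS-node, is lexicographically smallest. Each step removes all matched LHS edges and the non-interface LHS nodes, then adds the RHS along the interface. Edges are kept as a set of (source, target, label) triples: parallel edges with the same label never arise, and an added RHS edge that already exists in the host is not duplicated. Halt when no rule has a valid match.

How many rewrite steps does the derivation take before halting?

[0] host  ⇒  5 nodes, 2 edges  {3-r->2 4-r->2}
[1] R1 @ {0↦3, 1↦2}  ⇒  4 nodes, 1 edges  {4-r->2}
[2] R1 @ {0↦4, 1↦2}  ⇒  3 nodes, 0 edges  {∅}
normal form: no rule applies after step 2

Answer: 2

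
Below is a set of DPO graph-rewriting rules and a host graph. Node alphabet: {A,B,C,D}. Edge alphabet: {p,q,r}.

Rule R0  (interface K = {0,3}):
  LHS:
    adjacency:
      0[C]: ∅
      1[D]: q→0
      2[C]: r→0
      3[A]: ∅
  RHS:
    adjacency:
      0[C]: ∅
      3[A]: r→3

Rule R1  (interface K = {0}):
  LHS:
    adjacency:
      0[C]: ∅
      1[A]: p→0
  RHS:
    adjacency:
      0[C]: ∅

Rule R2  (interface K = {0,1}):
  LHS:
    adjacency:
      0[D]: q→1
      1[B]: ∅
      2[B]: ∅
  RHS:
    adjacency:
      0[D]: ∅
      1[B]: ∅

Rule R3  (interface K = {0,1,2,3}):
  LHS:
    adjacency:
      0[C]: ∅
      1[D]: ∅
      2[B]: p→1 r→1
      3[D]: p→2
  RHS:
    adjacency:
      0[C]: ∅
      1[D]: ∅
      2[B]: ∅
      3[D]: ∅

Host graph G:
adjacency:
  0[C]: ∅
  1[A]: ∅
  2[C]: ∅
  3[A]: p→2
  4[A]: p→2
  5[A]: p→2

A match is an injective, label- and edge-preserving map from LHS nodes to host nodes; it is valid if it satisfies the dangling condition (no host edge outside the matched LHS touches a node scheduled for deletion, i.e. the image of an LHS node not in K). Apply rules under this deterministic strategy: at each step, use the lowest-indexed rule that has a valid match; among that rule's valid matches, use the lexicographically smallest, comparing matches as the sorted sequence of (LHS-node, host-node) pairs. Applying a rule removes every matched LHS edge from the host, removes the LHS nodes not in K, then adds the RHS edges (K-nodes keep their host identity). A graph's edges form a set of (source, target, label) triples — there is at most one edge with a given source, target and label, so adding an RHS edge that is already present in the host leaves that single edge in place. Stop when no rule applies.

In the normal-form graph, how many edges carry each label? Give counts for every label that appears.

Answer: (no edges)

Rewrite trace:
[0] host  ⇒  6 nodes, 3 edges  {3-p->2 4-p->2 5-p->2}
[1] R1 @ {0↦2, 1↦3}  ⇒  5 nodes, 2 edges  {4-p->2 5-p->2}
[2] R1 @ {0↦2, 1↦4}  ⇒  4 nodes, 1 edges  {5-p->2}
[3] R1 @ {0↦2, 1↦5}  ⇒  3 nodes, 0 edges  {∅}
final graph: no rule applies after step 3
NF edges: []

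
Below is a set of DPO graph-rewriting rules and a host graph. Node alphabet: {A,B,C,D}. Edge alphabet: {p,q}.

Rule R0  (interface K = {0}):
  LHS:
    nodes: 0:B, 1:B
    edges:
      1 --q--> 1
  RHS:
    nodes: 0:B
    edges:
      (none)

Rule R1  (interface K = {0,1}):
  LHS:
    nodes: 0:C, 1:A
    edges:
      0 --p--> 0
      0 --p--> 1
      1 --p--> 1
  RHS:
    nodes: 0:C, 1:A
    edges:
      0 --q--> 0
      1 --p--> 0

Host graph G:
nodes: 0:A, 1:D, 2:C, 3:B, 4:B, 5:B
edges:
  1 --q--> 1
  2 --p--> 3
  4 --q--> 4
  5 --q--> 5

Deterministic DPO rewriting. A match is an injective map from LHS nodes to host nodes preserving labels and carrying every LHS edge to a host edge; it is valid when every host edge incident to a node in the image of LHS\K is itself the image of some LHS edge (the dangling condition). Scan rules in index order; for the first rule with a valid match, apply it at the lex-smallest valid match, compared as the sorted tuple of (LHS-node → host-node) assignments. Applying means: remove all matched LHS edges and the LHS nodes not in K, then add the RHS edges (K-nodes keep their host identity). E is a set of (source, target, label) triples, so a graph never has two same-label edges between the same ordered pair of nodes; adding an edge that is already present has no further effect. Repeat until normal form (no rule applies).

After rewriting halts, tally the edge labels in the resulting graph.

start.  V:6 E:4  edges: 1-q->1 2-p->3 4-q->4 5-q->5
1. fire R0 via {0↦3, 1↦4}  →  V:5 E:3  edges: 1-q->1 2-p->3 5-q->5
2. fire R0 via {0↦3, 1↦5}  →  V:4 E:2  edges: 1-q->1 2-p->3
normal form: no rule applies after step 2
NF edges: [(1, 1, 'q'), (2, 3, 'p')]

Answer: p:1 q:1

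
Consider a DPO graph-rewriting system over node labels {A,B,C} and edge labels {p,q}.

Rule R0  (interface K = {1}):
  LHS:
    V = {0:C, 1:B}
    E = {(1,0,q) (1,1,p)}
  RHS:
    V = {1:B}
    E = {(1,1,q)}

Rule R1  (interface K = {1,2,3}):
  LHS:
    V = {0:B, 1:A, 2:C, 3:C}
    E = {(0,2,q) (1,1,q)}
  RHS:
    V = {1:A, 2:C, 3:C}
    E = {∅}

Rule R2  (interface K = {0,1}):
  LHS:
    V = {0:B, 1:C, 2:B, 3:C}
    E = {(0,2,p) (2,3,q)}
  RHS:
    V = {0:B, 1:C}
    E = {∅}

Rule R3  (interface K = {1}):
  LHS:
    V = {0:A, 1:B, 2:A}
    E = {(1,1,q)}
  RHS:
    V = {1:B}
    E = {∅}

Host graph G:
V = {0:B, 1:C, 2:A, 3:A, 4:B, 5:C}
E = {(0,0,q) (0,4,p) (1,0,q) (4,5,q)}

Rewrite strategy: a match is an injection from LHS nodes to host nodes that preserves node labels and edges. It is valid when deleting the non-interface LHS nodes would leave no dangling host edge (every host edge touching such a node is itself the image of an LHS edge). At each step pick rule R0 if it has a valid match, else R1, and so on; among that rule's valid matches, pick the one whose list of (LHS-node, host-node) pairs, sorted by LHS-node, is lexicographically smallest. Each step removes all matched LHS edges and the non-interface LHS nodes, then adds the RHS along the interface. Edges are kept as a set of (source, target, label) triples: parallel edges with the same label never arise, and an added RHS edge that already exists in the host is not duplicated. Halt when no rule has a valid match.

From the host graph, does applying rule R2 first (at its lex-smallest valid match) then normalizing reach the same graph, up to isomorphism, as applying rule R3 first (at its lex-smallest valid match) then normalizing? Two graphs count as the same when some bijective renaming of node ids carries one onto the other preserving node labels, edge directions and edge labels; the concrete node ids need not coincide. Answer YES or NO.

Answer: YES

Rewrite trace:
branch R2-first: apply at {0↦0, 1↦1, 2↦4, 3↦5} → |E|=2, then 1 more step(s) → NF |V|=2 |E|=1 V={0:B, 1:C} E=1-q->0
branch R3-first: apply at {0↦2, 1↦0, 2↦3} → |E|=3, then 1 more step(s) → NF |V|=2 |E|=1 V={0:B, 1:C} E=1-q->0
graphs isomorphic (equal up to label-preserving node renaming)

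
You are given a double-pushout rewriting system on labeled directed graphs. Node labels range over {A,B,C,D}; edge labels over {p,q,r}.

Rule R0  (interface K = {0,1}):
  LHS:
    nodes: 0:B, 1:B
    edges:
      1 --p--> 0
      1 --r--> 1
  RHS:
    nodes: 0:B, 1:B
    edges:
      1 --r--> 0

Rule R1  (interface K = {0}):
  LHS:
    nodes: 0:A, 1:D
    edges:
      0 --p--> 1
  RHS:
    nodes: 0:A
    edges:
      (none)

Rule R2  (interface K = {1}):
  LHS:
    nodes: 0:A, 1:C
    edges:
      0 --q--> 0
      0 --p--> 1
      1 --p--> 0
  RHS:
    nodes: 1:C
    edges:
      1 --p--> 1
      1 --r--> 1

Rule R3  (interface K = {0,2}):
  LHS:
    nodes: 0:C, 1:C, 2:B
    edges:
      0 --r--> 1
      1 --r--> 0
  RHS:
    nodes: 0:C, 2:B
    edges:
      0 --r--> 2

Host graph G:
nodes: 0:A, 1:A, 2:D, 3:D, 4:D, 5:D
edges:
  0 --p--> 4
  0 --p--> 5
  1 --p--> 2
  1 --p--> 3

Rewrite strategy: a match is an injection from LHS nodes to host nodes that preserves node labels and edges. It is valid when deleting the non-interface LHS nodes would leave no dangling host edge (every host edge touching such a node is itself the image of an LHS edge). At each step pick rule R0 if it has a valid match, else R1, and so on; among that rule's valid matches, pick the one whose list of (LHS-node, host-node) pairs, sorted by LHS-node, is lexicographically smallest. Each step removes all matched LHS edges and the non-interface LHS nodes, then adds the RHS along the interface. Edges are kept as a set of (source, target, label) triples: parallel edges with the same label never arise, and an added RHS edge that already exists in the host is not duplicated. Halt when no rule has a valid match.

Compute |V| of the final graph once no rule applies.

Answer: 2

Derivation:
[0] host  ⇒  6 nodes, 4 edges  {0-p->4 0-p->5 1-p->2 1-p->3}
[1] R1 @ {0↦0, 1↦4}  ⇒  5 nodes, 3 edges  {0-p->5 1-p->2 1-p->3}
[2] R1 @ {0↦0, 1↦5}  ⇒  4 nodes, 2 edges  {1-p->2 1-p->3}
[3] R1 @ {0↦1, 1↦2}  ⇒  3 nodes, 1 edges  {1-p->3}
[4] R1 @ {0↦1, 1↦3}  ⇒  2 nodes, 0 edges  {∅}
halt: no rule applies after step 4
NF nodes: {0:A, 1:A}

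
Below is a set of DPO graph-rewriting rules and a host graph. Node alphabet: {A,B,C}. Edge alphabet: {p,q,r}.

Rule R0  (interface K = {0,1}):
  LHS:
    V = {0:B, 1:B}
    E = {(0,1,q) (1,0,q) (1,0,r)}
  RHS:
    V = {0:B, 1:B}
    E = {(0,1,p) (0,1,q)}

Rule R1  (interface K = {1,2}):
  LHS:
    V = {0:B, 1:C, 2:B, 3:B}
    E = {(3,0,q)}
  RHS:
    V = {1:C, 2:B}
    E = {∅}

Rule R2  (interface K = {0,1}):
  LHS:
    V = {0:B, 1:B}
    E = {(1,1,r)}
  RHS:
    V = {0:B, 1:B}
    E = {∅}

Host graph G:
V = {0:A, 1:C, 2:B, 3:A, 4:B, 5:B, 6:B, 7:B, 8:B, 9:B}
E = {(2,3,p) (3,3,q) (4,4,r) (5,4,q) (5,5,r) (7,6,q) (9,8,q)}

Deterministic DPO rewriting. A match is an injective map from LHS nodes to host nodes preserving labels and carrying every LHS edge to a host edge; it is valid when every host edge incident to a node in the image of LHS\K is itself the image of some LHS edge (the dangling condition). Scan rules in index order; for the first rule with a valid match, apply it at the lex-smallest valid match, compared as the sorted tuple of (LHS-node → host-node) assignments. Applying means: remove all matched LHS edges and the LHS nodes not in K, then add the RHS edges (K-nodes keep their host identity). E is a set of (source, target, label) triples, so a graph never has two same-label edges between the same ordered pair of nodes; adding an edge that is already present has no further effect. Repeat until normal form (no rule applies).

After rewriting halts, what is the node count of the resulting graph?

initial: |V|=10 |E|=7  E = 2-p->3 3-q->3 4-r->4 5-q->4 5-r->5 7-q->6 9-q->8
step 1: apply R1 at {0↦6, 1↦1, 2↦2, 3↦7}  → |V|=8 |E|=6  E = 2-p->3 3-q->3 4-r->4 5-q->4 5-r->5 9-q->8
step 2: apply R1 at {0↦8, 1↦1, 2↦2, 3↦9}  → |V|=6 |E|=5  E = 2-p->3 3-q->3 4-r->4 5-q->4 5-r->5
step 3: apply R2 at {0↦2, 1↦4}  → |V|=6 |E|=4  E = 2-p->3 3-q->3 5-q->4 5-r->5
step 4: apply R2 at {0↦2, 1↦5}  → |V|=6 |E|=3  E = 2-p->3 3-q->3 5-q->4
step 5: apply R1 at {0↦4, 1↦1, 2↦2, 3↦5}  → |V|=4 |E|=2  E = 2-p->3 3-q->3
halt: no rule applies after step 5
NF nodes: {0:A, 1:C, 2:B, 3:A}

Answer: 4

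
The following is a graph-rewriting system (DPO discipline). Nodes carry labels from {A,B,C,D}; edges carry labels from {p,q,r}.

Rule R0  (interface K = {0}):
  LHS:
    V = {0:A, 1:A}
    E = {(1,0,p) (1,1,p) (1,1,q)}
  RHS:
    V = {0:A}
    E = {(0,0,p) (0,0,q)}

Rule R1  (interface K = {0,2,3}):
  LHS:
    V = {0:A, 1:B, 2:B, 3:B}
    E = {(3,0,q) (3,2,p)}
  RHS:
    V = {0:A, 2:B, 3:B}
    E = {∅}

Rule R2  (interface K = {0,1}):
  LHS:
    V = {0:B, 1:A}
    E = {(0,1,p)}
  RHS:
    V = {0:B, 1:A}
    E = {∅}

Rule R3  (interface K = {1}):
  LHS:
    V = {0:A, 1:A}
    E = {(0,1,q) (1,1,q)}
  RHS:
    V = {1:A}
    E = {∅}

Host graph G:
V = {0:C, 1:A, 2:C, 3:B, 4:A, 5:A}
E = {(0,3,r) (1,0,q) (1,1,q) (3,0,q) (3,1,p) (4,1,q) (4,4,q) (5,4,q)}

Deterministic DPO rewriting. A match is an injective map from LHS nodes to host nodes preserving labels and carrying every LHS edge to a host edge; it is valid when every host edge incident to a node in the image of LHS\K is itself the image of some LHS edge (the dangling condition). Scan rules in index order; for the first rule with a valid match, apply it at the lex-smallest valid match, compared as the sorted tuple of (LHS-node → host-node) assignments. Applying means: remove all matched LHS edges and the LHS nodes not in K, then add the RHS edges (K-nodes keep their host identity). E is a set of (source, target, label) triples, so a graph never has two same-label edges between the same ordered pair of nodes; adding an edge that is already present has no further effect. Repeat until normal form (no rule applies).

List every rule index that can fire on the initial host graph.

R0: no valid match — LHS pattern not found
R1: no valid match — LHS pattern not found
R2: 1 valid match — {0↦3, 1↦1}
R3: 1 valid match — {0↦5, 1↦4}

Answer: [R2,R3]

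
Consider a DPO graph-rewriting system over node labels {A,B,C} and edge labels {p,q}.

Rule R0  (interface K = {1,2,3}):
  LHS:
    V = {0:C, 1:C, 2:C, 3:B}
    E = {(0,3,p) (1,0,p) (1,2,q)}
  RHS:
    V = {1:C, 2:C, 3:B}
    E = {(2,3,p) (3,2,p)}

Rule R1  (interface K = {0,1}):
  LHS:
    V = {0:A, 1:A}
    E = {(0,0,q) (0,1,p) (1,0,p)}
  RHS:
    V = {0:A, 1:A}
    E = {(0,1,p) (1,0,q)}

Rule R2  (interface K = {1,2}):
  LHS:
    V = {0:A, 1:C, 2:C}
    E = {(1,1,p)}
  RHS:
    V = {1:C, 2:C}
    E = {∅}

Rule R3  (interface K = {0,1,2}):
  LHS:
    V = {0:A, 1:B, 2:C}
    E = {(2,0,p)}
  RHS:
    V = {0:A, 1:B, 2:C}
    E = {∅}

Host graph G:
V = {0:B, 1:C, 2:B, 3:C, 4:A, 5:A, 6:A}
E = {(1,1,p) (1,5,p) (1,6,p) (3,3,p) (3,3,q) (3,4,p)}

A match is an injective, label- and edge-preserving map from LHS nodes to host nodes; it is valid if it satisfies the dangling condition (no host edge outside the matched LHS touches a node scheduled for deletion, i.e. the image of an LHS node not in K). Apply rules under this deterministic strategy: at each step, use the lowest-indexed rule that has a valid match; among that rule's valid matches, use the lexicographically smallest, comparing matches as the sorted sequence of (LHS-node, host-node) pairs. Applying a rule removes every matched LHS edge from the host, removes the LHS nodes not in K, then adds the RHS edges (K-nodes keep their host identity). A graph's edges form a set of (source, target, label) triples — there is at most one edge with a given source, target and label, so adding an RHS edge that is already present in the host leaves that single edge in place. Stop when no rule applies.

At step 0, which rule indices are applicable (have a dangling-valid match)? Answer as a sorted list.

R0: no valid match — LHS pattern not found
R1: no valid match — LHS pattern not found
R2: no valid match — 6 raw matches, all fail dangling condition
R3: 6 valid matches — {0↦4, 1↦0, 2↦3}, {0↦4, 1↦2, 2↦3}, {0↦5, 1↦0, 2↦1} (+3 more)

Answer: [R3]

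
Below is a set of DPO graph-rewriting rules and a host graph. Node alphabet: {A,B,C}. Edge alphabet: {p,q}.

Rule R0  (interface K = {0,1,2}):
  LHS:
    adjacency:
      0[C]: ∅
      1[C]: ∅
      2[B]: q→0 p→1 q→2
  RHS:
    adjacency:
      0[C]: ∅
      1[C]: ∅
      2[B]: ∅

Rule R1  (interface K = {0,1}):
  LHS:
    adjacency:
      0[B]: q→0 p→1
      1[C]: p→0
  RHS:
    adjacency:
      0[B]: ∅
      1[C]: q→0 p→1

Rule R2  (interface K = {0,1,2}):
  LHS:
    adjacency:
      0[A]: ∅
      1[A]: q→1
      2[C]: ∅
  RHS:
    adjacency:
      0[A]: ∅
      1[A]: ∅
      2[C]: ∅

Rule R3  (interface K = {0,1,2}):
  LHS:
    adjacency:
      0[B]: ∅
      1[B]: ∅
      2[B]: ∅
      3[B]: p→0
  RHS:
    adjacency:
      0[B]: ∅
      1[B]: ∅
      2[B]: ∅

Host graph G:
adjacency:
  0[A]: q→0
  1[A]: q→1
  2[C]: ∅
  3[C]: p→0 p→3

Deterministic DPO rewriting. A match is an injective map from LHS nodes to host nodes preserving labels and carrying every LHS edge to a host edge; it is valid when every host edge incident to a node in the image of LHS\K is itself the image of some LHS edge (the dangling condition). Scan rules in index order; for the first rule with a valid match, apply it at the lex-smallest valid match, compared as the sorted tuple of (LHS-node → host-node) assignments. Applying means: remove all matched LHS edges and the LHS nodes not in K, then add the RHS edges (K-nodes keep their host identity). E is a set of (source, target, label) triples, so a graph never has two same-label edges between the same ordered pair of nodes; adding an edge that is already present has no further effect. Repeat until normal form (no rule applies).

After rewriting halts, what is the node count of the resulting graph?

start.  V:4 E:4  edges: 0-q->0 1-q->1 3-p->0 3-p->3
1. fire R2 via {0↦0, 1↦1, 2↦2}  →  V:4 E:3  edges: 0-q->0 3-p->0 3-p->3
2. fire R2 via {0↦1, 1↦0, 2↦2}  →  V:4 E:2  edges: 3-p->0 3-p->3
halt: no rule applies after step 2
NF nodes: {0:A, 1:A, 2:C, 3:C}

Answer: 4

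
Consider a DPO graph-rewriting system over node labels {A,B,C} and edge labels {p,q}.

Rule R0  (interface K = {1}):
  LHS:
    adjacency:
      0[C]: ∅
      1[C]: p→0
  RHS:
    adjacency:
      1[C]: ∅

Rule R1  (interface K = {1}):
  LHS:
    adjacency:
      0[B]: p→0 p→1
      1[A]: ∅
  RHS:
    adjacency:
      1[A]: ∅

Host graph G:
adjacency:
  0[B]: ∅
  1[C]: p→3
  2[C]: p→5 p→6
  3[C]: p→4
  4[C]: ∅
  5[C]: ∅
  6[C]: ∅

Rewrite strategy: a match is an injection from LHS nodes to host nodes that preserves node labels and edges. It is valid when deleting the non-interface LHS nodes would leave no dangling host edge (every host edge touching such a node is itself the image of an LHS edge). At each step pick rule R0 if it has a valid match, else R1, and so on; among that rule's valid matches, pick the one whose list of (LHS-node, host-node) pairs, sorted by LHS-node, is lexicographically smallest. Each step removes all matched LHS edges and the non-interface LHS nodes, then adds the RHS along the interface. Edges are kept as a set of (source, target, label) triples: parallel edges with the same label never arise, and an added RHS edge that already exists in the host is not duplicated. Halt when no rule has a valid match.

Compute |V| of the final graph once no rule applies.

Answer: 3

Derivation:
start.  V:7 E:4  edges: 1-p->3 2-p->5 2-p->6 3-p->4
1. fire R0 via {0↦4, 1↦3}  →  V:6 E:3  edges: 1-p->3 2-p->5 2-p->6
2. fire R0 via {0↦3, 1↦1}  →  V:5 E:2  edges: 2-p->5 2-p->6
3. fire R0 via {0↦5, 1↦2}  →  V:4 E:1  edges: 2-p->6
4. fire R0 via {0↦6, 1↦2}  →  V:3 E:0  edges: ∅
halt: no rule applies after step 4
NF nodes: {0:B, 1:C, 2:C}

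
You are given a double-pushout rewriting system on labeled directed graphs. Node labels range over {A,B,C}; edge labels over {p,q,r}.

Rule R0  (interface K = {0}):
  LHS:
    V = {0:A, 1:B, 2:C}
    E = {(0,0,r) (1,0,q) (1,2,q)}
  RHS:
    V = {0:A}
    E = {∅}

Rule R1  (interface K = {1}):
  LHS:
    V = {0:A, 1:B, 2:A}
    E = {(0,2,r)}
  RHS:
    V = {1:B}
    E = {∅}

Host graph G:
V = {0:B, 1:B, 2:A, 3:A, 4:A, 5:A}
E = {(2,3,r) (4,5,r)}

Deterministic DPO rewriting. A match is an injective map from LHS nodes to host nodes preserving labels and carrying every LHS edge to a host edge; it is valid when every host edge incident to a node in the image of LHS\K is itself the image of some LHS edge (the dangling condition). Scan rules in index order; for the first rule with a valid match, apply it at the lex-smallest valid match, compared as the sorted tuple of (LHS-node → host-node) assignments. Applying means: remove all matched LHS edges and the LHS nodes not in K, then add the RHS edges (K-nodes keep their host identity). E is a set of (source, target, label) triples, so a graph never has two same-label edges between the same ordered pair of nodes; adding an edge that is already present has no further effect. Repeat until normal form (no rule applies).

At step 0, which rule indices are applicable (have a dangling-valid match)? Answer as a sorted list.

Answer: [R1]

Derivation:
R0: no valid match — LHS pattern not found
R1: 4 valid matches — {0↦2, 1↦0, 2↦3}, {0↦2, 1↦1, 2↦3}, {0↦4, 1↦0, 2↦5} (+1 more)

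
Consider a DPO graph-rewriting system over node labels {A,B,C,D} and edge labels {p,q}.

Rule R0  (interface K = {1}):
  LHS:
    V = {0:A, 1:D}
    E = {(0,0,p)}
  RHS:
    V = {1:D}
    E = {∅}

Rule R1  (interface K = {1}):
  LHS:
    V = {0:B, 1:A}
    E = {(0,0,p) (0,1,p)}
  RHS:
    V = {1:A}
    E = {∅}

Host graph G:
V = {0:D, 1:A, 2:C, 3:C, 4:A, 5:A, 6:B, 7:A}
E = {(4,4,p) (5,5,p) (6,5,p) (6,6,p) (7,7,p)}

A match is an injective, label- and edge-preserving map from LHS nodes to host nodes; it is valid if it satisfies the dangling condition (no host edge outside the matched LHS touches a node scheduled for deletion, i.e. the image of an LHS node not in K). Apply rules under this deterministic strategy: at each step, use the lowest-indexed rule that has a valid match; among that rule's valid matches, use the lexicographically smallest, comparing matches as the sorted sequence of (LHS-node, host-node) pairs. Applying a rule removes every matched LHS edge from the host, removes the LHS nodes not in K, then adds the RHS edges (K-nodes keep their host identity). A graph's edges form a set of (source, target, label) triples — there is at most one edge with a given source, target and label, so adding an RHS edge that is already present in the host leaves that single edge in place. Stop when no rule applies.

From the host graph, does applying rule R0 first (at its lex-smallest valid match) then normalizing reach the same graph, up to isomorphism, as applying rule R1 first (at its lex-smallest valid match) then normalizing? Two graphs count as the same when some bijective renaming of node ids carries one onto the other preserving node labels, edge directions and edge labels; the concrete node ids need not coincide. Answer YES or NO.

branch R0-first: apply at {0↦4, 1↦0} → |E|=4, then 3 more step(s) → NF |V|=4 |E|=0 V={0:D, 1:A, 2:C, 3:C} E=∅
branch R1-first: apply at {0↦6, 1↦5} → |E|=3, then 3 more step(s) → NF |V|=4 |E|=0 V={0:D, 1:A, 2:C, 3:C} E=∅
graphs isomorphic (equal up to label-preserving node renaming)

Answer: YES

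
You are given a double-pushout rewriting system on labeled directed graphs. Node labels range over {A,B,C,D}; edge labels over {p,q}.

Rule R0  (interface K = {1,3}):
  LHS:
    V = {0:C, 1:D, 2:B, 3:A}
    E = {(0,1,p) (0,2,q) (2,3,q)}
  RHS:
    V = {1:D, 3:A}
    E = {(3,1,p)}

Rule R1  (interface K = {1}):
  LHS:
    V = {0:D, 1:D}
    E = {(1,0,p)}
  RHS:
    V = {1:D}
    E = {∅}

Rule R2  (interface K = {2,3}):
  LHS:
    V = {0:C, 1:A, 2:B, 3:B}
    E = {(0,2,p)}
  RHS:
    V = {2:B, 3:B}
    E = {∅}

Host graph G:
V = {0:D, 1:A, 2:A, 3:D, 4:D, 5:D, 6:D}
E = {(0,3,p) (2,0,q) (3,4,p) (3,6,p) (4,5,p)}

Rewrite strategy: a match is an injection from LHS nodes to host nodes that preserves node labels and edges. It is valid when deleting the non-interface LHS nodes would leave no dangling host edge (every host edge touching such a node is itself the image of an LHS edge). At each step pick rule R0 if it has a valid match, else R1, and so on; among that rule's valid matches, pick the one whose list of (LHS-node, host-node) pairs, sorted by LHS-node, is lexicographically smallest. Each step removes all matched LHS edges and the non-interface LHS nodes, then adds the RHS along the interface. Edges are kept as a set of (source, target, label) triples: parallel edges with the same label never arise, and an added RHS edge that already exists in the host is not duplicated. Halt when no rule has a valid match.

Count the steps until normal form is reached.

start.  V:7 E:5  edges: 0-p->3 2-q->0 3-p->4 3-p->6 4-p->5
1. fire R1 via {0↦5, 1↦4}  →  V:6 E:4  edges: 0-p->3 2-q->0 3-p->4 3-p->6
2. fire R1 via {0↦4, 1↦3}  →  V:5 E:3  edges: 0-p->3 2-q->0 3-p->6
3. fire R1 via {0↦6, 1↦3}  →  V:4 E:2  edges: 0-p->3 2-q->0
4. fire R1 via {0↦3, 1↦0}  →  V:3 E:1  edges: 2-q->0
halt: no rule applies after step 4

Answer: 4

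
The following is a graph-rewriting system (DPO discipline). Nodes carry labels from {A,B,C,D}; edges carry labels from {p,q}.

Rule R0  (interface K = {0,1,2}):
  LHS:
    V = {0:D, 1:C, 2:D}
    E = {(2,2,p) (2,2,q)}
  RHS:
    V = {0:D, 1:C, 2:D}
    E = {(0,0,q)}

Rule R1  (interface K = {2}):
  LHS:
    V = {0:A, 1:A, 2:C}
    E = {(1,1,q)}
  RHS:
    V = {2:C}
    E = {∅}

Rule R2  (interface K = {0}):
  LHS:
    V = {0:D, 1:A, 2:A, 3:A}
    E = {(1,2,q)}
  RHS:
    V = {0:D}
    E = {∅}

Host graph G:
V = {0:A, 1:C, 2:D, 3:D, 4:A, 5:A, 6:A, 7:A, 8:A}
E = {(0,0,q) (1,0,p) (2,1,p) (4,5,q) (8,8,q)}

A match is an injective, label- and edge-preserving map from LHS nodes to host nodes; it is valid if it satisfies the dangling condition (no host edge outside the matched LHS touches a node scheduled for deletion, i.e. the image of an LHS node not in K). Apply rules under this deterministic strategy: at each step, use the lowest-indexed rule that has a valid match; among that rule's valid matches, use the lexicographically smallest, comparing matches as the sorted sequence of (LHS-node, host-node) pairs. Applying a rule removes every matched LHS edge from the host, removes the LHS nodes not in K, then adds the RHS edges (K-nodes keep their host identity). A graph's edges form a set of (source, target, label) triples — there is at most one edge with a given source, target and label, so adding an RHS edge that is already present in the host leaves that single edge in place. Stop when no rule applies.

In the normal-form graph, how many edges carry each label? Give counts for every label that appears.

start.  V:9 E:5  edges: 0-q->0 1-p->0 2-p->1 4-q->5 8-q->8
1. fire R1 via {0↦6, 1↦8, 2↦1}  →  V:7 E:4  edges: 0-q->0 1-p->0 2-p->1 4-q->5
2. fire R2 via {0↦2, 1↦4, 2↦5, 3↦7}  →  V:4 E:3  edges: 0-q->0 1-p->0 2-p->1
final graph: no rule applies after step 2
NF edges: [(0, 0, 'q'), (1, 0, 'p'), (2, 1, 'p')]

Answer: p:2 q:1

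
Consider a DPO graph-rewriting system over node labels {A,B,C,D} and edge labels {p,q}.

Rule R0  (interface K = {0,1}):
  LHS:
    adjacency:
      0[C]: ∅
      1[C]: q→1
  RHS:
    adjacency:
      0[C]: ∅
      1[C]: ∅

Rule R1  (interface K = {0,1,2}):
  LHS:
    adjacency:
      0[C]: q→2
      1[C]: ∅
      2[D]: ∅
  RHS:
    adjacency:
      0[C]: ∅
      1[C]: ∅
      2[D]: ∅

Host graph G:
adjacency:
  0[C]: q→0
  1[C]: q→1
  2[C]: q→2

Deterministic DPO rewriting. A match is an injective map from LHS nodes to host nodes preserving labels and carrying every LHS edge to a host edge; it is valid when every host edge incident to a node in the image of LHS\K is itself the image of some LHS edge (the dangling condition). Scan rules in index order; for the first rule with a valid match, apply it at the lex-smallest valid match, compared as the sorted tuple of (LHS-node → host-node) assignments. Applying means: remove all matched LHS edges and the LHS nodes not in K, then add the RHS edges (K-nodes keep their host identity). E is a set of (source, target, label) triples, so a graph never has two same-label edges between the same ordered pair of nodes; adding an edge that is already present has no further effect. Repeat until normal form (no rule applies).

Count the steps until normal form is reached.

Answer: 3

Rewrite trace:
initial: |V|=3 |E|=3  E = 0-q->0 1-q->1 2-q->2
step 1: apply R0 at {0↦0, 1↦1}  → |V|=3 |E|=2  E = 0-q->0 2-q->2
step 2: apply R0 at {0↦0, 1↦2}  → |V|=3 |E|=1  E = 0-q->0
step 3: apply R0 at {0↦1, 1↦0}  → |V|=3 |E|=0  E = ∅
normal form: no rule applies after step 3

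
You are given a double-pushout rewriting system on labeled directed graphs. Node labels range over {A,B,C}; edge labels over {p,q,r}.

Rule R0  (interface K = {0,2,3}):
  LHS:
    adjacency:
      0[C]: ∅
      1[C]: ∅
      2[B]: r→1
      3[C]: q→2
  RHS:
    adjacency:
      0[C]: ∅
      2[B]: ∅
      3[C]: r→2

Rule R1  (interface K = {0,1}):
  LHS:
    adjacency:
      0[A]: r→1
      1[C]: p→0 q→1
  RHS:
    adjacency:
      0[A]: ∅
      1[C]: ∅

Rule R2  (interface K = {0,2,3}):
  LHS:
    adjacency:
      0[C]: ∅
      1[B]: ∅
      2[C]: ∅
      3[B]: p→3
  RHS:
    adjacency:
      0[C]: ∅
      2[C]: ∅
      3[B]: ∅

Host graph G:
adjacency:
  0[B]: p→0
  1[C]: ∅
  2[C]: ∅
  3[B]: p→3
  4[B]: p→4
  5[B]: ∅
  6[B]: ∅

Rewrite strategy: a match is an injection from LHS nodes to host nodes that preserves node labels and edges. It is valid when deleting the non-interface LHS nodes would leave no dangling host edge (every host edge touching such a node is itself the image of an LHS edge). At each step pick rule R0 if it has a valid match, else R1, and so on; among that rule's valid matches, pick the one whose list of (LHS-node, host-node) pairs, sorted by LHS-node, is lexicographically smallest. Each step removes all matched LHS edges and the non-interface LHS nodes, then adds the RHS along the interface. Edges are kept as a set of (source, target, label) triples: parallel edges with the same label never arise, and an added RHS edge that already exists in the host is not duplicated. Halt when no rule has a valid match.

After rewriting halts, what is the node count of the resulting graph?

[0] host  ⇒  7 nodes, 3 edges  {0-p->0 3-p->3 4-p->4}
[1] R2 @ {0↦1, 1↦5, 2↦2, 3↦0}  ⇒  6 nodes, 2 edges  {3-p->3 4-p->4}
[2] R2 @ {0↦1, 1↦0, 2↦2, 3↦3}  ⇒  5 nodes, 1 edges  {4-p->4}
[3] R2 @ {0↦1, 1↦3, 2↦2, 3↦4}  ⇒  4 nodes, 0 edges  {∅}
halt: no rule applies after step 3
NF nodes: {1:C, 2:C, 4:B, 6:B}

Answer: 4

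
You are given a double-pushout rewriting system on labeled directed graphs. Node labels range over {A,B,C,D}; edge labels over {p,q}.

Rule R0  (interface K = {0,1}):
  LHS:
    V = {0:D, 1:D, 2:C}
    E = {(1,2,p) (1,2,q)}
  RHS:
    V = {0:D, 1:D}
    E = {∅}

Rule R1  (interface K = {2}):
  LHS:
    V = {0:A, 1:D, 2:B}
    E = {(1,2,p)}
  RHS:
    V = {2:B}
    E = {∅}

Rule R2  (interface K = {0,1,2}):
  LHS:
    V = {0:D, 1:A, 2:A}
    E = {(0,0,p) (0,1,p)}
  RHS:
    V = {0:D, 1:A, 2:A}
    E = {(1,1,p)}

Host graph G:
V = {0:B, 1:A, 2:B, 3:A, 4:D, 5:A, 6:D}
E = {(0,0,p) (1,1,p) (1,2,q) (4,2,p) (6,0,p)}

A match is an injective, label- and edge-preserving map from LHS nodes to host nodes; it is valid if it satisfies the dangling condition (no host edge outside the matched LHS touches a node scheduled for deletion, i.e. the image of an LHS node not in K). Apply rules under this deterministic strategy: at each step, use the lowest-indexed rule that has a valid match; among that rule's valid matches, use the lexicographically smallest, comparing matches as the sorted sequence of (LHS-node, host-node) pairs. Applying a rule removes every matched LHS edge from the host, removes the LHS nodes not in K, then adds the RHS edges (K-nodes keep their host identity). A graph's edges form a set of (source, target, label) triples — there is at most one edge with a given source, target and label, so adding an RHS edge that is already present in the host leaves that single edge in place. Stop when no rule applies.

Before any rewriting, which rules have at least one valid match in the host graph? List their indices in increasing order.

Answer: [R1]

Steps:
R0: no valid match — LHS pattern not found
R1: 4 valid matches — {0↦3, 1↦4, 2↦2}, {0↦3, 1↦6, 2↦0}, {0↦5, 1↦4, 2↦2} (+1 more)
R2: no valid match — LHS pattern not found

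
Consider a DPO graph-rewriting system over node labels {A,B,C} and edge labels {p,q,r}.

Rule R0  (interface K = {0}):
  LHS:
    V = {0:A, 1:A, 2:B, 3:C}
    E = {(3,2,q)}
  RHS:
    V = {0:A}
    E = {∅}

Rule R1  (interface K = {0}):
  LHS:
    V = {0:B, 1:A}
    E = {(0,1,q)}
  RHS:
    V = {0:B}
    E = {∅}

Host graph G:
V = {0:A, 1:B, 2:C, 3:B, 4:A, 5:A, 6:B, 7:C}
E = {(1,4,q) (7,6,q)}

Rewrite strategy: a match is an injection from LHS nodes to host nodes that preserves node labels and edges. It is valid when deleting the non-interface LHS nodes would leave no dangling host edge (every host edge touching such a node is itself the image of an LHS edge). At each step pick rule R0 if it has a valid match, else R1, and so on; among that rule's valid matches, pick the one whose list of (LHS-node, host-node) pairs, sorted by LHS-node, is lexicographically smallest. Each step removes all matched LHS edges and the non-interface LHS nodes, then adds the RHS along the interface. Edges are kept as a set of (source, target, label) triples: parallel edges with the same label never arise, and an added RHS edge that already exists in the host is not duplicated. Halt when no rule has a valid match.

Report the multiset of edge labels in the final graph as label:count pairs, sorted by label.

Answer: (no edges)

Derivation:
start.  V:8 E:2  edges: 1-q->4 7-q->6
1. fire R0 via {0↦0, 1↦5, 2↦6, 3↦7}  →  V:5 E:1  edges: 1-q->4
2. fire R1 via {0↦1, 1↦4}  →  V:4 E:0  edges: ∅
halt: no rule applies after step 2
NF edges: []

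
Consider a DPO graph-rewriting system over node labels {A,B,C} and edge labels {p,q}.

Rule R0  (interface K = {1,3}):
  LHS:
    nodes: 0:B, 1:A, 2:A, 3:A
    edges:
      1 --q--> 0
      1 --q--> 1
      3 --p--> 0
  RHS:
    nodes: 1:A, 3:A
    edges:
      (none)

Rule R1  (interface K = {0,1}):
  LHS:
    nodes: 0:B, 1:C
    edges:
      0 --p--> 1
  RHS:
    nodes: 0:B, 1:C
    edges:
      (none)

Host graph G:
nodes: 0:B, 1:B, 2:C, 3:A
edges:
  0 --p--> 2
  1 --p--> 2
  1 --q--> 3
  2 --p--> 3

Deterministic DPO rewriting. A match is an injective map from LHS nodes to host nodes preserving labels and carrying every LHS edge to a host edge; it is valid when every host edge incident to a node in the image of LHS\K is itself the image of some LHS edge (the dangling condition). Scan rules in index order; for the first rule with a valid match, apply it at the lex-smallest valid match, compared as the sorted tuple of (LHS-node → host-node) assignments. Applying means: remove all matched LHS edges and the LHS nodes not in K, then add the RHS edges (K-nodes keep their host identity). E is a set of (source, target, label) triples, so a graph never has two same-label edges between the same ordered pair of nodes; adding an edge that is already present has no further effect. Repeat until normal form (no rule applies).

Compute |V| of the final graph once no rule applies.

Answer: 4

Steps:
[0] host  ⇒  4 nodes, 4 edges  {0-p->2 1-p->2 1-q->3 2-p->3}
[1] R1 @ {0↦0, 1↦2}  ⇒  4 nodes, 3 edges  {1-p->2 1-q->3 2-p->3}
[2] R1 @ {0↦1, 1↦2}  ⇒  4 nodes, 2 edges  {1-q->3 2-p->3}
normal form: no rule applies after step 2
NF nodes: {0:B, 1:B, 2:C, 3:A}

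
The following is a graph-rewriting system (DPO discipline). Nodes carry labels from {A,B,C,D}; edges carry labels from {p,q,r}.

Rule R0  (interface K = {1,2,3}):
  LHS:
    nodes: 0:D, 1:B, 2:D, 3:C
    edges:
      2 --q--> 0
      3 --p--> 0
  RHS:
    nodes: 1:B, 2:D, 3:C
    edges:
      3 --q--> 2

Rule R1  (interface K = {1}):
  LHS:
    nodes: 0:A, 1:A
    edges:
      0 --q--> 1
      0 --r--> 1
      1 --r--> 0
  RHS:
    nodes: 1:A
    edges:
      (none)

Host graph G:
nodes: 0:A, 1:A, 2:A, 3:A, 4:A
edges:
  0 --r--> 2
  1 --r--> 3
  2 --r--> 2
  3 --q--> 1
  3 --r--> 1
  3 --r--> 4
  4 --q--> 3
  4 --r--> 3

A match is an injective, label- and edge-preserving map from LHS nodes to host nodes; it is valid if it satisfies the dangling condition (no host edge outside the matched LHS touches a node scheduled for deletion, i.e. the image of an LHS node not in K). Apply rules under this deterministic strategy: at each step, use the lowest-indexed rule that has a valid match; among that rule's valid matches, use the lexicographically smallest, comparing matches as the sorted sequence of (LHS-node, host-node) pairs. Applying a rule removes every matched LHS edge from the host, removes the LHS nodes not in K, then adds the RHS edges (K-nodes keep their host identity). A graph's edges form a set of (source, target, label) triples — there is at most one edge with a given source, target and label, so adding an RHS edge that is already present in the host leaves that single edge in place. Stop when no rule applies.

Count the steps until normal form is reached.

initial: |V|=5 |E|=8  E = 0-r->2 1-r->3 2-r->2 3-q->1 3-r->1 3-r->4 4-q->3 4-r->3
step 1: apply R1 at {0↦4, 1↦3}  → |V|=4 |E|=5  E = 0-r->2 1-r->3 2-r->2 3-q->1 3-r->1
step 2: apply R1 at {0↦3, 1↦1}  → |V|=3 |E|=2  E = 0-r->2 2-r->2
normal form: no rule applies after step 2

Answer: 2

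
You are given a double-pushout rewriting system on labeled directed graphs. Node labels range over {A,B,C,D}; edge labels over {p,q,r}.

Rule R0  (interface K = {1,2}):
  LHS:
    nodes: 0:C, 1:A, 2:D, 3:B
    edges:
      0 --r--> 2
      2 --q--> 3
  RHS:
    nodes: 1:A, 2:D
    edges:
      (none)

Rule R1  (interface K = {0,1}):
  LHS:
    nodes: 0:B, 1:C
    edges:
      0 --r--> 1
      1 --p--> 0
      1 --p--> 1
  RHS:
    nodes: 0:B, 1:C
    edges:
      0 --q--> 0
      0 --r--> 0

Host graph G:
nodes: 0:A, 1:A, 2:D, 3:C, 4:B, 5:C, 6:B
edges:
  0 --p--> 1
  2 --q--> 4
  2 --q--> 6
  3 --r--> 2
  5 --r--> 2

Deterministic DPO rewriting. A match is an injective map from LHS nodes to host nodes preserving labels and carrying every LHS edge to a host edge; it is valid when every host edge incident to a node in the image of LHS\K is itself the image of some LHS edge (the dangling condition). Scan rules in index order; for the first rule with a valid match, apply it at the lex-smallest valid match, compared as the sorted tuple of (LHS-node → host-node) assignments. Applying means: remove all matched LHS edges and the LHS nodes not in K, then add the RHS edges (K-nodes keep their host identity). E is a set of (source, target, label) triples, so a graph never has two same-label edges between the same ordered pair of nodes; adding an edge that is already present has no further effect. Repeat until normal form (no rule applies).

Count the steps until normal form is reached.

Answer: 2

Steps:
[0] host  ⇒  7 nodes, 5 edges  {0-p->1 2-q->4 2-q->6 3-r->2 5-r->2}
[1] R0 @ {0↦3, 1↦0, 2↦2, 3↦4}  ⇒  5 nodes, 3 edges  {0-p->1 2-q->6 5-r->2}
[2] R0 @ {0↦5, 1↦0, 2↦2, 3↦6}  ⇒  3 nodes, 1 edges  {0-p->1}
halt: no rule applies after step 2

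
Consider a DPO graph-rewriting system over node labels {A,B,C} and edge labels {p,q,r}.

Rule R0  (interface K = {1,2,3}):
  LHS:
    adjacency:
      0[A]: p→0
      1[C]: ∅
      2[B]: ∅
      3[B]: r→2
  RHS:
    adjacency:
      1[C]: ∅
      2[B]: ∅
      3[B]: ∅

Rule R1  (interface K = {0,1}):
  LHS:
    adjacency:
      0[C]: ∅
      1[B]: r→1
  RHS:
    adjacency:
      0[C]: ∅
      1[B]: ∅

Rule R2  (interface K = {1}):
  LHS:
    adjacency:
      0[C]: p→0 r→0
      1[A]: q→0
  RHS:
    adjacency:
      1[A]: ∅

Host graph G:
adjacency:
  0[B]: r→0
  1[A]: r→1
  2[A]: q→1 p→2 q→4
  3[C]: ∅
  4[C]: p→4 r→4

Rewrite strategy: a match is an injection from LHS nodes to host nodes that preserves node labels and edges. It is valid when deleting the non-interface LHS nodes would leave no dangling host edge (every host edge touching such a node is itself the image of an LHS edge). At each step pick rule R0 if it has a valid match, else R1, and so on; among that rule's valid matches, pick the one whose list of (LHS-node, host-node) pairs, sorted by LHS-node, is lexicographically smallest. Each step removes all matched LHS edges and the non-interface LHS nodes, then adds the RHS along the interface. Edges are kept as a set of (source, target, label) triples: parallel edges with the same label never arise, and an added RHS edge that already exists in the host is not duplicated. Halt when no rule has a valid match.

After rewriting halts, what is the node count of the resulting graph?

Answer: 4

Rewrite trace:
start.  V:5 E:7  edges: 0-r->0 1-r->1 2-q->1 2-p->2 2-q->4 4-p->4 4-r->4
1. fire R1 via {0↦3, 1↦0}  →  V:5 E:6  edges: 1-r->1 2-q->1 2-p->2 2-q->4 4-p->4 4-r->4
2. fire R2 via {0↦4, 1↦2}  →  V:4 E:3  edges: 1-r->1 2-q->1 2-p->2
halt: no rule applies after step 2
NF nodes: {0:B, 1:A, 2:A, 3:C}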